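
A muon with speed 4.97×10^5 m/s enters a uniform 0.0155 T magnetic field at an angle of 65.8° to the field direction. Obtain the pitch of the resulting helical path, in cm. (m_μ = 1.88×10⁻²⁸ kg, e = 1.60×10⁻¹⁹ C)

The velocity component along B is v∥ = v cos65.8° = 2.04×10^5 m/s.
The cyclotron period T = 2πm/(qB) = 4.76×10^-7 s is set by m, q, B alone.
Pitch = v∥·T = (2.04×10^5)(4.76×10^-7) = 0.0970 m.

pitch ≈ 9.70 cm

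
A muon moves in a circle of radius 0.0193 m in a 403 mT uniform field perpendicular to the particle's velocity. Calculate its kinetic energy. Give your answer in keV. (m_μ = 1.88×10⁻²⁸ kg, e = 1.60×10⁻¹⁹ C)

K ≈ 25.7 keV

v = qBr/m = (1×1.60×10^-19)(0.403)(0.0193) / (1.88×10^-28) = 6.62×10^6 m/s.
K = ½mv² = 0.5·(1.88×10^-28)·(6.62×10^6)² = 4.12×10^-15 J = 25.7 keV.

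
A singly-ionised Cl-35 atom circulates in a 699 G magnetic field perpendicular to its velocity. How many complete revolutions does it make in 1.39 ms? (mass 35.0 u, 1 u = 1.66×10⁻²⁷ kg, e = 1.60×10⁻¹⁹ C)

T = 2πm/(qB) = 2π(5.81×10^-26) / [(1×1.60×10^-19)(0.0699)] = 3.2641×10^-5 s.
N = t/T = 1.39×10^-3 / 3.2641×10^-5 ≈ 42.58, so 42 complete revolutions.

N = 42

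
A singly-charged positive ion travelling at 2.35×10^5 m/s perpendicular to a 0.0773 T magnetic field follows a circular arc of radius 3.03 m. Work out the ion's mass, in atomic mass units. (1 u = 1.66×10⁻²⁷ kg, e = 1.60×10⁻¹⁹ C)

qvB = mv²/r ⇒ m = qBr/v.
m = (1×1.60×10^-19)(0.0773)(3.03) / (2.35×10^5) = 1.59×10^-25 kg = 96.1 u.

m ≈ 96.1 u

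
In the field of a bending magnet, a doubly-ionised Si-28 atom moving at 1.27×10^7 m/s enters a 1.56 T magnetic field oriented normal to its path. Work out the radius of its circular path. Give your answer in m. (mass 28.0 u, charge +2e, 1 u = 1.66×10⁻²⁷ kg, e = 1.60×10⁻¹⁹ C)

The magnetic force provides the centripetal force: qvB = mv²/r, so r = mv/(qB).
r = (4.65×10^-26 kg)(1.27×10^7 m/s) / [(2×1.60×10^-19 C)(1.56 T)] = 1.18 m.

r ≈ 1.18 m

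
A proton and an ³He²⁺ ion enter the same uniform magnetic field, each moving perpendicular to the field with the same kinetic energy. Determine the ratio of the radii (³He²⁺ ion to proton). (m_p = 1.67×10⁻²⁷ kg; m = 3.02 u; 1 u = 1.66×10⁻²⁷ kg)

r = √(2mK)/(qB) ⇒ at equal K, r ∝ √m/q.
r_{³He²⁺ ion}/r_{proton} = 0.866.

ratio ≈ 0.866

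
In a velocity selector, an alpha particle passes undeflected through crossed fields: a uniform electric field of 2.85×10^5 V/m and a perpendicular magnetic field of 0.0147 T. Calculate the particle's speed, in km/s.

For zero net force, qE = qvB, so v = E/B.
v = (2.85×10^5) / (0.0147) = 1.94×10^7 m/s.

v ≈ 19400 km/s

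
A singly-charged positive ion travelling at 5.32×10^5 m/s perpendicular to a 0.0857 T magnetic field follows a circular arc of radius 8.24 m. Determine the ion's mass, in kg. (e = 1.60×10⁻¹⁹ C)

qvB = mv²/r ⇒ m = qBr/v.
m = (1×1.60×10^-19)(0.0857)(8.24) / (5.32×10^5) = 2.12×10^-25 kg.

m ≈ 2.12×10^-25 kg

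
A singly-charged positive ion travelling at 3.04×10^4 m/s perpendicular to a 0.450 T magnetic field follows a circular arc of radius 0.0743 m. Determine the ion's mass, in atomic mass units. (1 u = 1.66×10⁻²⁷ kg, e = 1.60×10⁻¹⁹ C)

m ≈ 106 u

qvB = mv²/r ⇒ m = qBr/v.
m = (1×1.60×10^-19)(0.450)(0.0743) / (3.04×10^4) = 1.76×10^-25 kg = 106 u.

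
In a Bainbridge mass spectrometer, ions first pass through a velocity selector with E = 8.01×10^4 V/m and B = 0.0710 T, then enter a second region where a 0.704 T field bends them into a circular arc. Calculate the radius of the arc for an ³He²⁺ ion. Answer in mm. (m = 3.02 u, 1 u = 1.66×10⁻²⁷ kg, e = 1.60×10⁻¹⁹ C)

The selector passes v = E/B = 8.01×10^4/0.0710 = 1.13×10^6 m/s.
In the deflection region, r = mv/(qB₂) = (5.01×10^-27)(1.13×10^6) / [(2×1.60×10^-19)(0.704)] = 0.0251 m.

r ≈ 25.1 mm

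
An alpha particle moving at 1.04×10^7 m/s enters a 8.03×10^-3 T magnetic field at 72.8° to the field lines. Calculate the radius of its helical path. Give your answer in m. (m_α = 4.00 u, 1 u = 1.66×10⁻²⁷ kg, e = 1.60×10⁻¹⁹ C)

Only the perpendicular component v⊥ = v sin72.8° = 9.93×10^6 m/s is bent by the field.
r = m v⊥ /(qB) = (6.64×10^-27)(9.93×10^6) / [(2×1.60×10^-19)(8.03×10^-3)] = 25.7 m.

r ≈ 25.7 m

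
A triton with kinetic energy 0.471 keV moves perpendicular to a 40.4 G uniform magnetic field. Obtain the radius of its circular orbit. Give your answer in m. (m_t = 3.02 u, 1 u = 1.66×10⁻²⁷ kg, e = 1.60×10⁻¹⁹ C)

Convert the energy: K = 0.471 keV = 7.54×10^-17 J.
v = √(2K/m) = √(2·7.54×10^-17/5.01×10^-27) = 1.73×10^5 m/s.
r = mv/(qB) = (5.01×10^-27)(1.73×10^5) / [(1×1.60×10^-19)(4.04×10^-3)] = 1.34 m.

r ≈ 1.34 m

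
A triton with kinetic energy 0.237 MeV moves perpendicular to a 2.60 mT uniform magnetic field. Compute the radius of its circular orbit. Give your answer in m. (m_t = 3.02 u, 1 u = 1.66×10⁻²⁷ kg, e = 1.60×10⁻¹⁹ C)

r ≈ 46.9 m

Convert the energy: K = 0.237 MeV = 3.79×10^-14 J.
v = √(2K/m) = √(2·3.79×10^-14/5.01×10^-27) = 3.89×10^6 m/s.
r = mv/(qB) = (5.01×10^-27)(3.89×10^6) / [(1×1.60×10^-19)(2.60×10^-3)] = 46.9 m.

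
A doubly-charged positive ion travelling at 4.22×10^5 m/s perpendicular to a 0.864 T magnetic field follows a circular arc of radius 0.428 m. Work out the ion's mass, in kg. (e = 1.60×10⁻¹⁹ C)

m ≈ 2.80×10^-25 kg

qvB = mv²/r ⇒ m = qBr/v.
m = (2×1.60×10^-19)(0.864)(0.428) / (4.22×10^5) = 2.80×10^-25 kg.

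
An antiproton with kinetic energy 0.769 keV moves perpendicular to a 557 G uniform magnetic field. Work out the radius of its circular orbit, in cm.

Convert the energy: K = 0.769 keV = 1.23×10^-16 J.
v = √(2K/m) = √(2·1.23×10^-16/1.67×10^-27) = 3.84×10^5 m/s.
r = mv/(qB) = (1.67×10^-27)(3.84×10^5) / [(1×1.60×10^-19)(0.0557)] = 0.0719 m.

r ≈ 7.19 cm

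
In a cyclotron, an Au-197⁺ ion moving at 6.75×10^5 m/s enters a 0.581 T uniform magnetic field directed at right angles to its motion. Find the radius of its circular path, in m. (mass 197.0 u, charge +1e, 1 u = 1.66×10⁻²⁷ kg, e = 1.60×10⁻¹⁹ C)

r ≈ 2.37 m

The magnetic force provides the centripetal force: qvB = mv²/r, so r = mv/(qB).
r = (3.27×10^-25 kg)(6.75×10^5 m/s) / [(1×1.60×10^-19 C)(0.581 T)] = 2.37 m.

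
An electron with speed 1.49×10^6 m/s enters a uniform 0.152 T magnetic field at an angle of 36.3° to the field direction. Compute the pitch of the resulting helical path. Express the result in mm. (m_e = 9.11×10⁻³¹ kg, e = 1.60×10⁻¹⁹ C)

The velocity component along B is v∥ = v cos36.3° = 1.20×10^6 m/s.
The cyclotron period T = 2πm/(qB) = 2.35×10^-10 s is set by m, q, B alone.
Pitch = v∥·T = (1.20×10^6)(2.35×10^-10) = 2.83×10^-4 m.

pitch ≈ 0.283 mm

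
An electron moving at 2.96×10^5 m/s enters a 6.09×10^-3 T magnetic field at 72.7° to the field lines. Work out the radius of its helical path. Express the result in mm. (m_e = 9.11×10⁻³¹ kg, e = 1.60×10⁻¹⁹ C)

r ≈ 0.264 mm

Only the perpendicular component v⊥ = v sin72.7° = 2.83×10^5 m/s is bent by the field.
r = m v⊥ /(qB) = (9.11×10^-31)(2.83×10^5) / [(1×1.60×10^-19)(6.09×10^-3)] = 2.64×10^-4 m.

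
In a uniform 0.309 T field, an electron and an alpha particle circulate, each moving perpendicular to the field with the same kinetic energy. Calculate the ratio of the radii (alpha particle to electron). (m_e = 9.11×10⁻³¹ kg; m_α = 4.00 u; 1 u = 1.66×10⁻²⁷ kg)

ratio ≈ 42.7

r = √(2mK)/(qB) ⇒ at equal K, r ∝ √m/q.
r_{alpha particle}/r_{electron} = 42.7.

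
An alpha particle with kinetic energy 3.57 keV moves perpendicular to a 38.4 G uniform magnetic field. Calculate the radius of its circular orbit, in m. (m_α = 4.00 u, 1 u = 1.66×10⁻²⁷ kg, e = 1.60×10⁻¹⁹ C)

r ≈ 2.24 m

Convert the energy: K = 3.57 keV = 5.71×10^-16 J.
v = √(2K/m) = √(2·5.71×10^-16/6.64×10^-27) = 4.15×10^5 m/s.
r = mv/(qB) = (6.64×10^-27)(4.15×10^5) / [(2×1.60×10^-19)(3.84×10^-3)] = 2.24 m.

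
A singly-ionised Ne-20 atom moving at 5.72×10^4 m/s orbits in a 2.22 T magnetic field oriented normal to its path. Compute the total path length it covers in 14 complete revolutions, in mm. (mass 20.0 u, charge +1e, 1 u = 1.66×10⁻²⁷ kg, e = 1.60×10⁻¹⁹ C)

L ≈ 470 mm

r = mv/(qB) = 5.35×10^-3 m, so one revolution covers 2πr = 0.0336 m.
In 14 revolutions: L = 14·2πr = 0.470 m.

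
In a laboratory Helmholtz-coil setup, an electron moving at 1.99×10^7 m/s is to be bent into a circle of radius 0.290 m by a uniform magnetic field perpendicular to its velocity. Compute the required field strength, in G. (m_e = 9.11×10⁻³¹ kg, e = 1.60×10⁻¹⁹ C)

B ≈ 3.91 G

qvB = mv²/r gives B = mv/(qr).
B = (9.11×10^-31)(1.99×10^7) / [(1×1.60×10^-19)(0.290)] = 3.91×10^-4 T.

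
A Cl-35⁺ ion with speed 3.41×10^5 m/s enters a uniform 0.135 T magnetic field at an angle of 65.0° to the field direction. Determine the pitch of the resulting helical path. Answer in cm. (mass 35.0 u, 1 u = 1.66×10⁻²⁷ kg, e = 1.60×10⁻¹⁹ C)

The velocity component along B is v∥ = v cos65.0° = 1.44×10^5 m/s.
The cyclotron period T = 2πm/(qB) = 1.69×10^-5 s is set by m, q, B alone.
Pitch = v∥·T = (1.44×10^5)(1.69×10^-5) = 2.44 m.

pitch ≈ 244 cm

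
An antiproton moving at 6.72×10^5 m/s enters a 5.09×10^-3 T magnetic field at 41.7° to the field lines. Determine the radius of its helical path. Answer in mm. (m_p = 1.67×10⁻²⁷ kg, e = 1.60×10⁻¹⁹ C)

Only the perpendicular component v⊥ = v sin41.7° = 4.47×10^5 m/s is bent by the field.
r = m v⊥ /(qB) = (1.67×10^-27)(4.47×10^5) / [(1×1.60×10^-19)(5.09×10^-3)] = 0.917 m.

r ≈ 917 mm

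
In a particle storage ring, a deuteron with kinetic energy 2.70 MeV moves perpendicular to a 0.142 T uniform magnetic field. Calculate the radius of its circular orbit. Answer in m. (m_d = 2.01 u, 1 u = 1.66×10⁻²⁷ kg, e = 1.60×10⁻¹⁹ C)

Convert the energy: K = 2.70 MeV = 4.32×10^-13 J.
v = √(2K/m) = √(2·4.32×10^-13/3.34×10^-27) = 1.61×10^7 m/s.
r = mv/(qB) = (3.34×10^-27)(1.61×10^7) / [(1×1.60×10^-19)(0.142)] = 2.36 m.

r ≈ 2.36 m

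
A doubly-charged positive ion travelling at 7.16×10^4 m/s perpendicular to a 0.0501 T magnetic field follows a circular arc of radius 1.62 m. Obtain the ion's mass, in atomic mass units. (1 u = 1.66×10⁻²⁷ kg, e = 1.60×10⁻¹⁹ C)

qvB = mv²/r ⇒ m = qBr/v.
m = (2×1.60×10^-19)(0.0501)(1.62) / (7.16×10^4) = 3.63×10^-25 kg = 219 u.

m ≈ 219 u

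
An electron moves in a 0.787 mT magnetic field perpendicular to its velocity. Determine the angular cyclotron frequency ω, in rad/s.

ω = qB/m = (1×1.60×10^-19)(7.87×10^-4) / (9.11×10^-31) = 1.38×10^8 rad/s.

ω ≈ 1.38×10^8 rad/s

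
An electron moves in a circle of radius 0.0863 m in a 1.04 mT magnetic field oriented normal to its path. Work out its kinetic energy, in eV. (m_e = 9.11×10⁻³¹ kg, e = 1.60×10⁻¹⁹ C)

K ≈ 707 eV

v = qBr/m = (1×1.60×10^-19)(1.04×10^-3)(0.0863) / (9.11×10^-31) = 1.58×10^7 m/s.
K = ½mv² = 0.5·(9.11×10^-31)·(1.58×10^7)² = 1.13×10^-16 J = 707 eV.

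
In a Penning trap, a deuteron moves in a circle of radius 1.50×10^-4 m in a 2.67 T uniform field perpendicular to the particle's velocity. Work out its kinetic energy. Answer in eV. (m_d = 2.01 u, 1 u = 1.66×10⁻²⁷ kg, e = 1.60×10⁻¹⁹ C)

K ≈ 3.85 eV

v = qBr/m = (1×1.60×10^-19)(2.67)(1.50×10^-4) / (3.34×10^-27) = 1.92×10^4 m/s.
K = ½mv² = 0.5·(3.34×10^-27)·(1.92×10^4)² = 6.15×10^-19 J = 3.85 eV.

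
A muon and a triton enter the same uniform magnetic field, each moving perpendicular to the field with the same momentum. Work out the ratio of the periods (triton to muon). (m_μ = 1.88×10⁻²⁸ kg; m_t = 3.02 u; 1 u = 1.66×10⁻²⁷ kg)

T = 2πm/(qB) is independent of speed, so T₂/T₁ = (m₂/q₂)/(m₁/q₁).
T_{triton}/T_{muon} = (5.01×10^-27/1e) / (1.88×10^-28/1e) = 26.7.

ratio ≈ 26.7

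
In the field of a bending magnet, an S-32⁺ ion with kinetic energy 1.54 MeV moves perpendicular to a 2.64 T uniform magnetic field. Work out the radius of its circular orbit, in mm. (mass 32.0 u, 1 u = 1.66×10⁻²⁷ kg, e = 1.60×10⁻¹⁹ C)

r ≈ 383 mm

Convert the energy: K = 1.54 MeV = 2.46×10^-13 J.
v = √(2K/m) = √(2·2.46×10^-13/5.31×10^-26) = 3.05×10^6 m/s.
r = mv/(qB) = (5.31×10^-26)(3.05×10^6) / [(1×1.60×10^-19)(2.64)] = 0.383 m.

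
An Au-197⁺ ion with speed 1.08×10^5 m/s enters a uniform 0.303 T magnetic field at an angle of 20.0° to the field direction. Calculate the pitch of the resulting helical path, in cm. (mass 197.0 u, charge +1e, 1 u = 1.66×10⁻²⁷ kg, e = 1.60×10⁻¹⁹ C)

The velocity component along B is v∥ = v cos20.0° = 1.01×10^5 m/s.
The cyclotron period T = 2πm/(qB) = 4.24×10^-5 s is set by m, q, B alone.
Pitch = v∥·T = (1.01×10^5)(4.24×10^-5) = 4.30 m.

pitch ≈ 430 cm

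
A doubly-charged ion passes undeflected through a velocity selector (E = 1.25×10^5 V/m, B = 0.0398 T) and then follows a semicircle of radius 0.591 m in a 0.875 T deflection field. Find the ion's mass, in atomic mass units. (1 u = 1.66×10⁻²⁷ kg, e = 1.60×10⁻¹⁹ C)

v = E/B₁ = 3.14×10^6 m/s.
From r = mv/(qB₂), m = qB₂r/v = (2×1.60×10^-19)(0.875)(0.591) / (3.14×10^6) = 5.27×10^-26 kg.
In atomic mass units: m = 5.27×10^-26 / 1.66×10^-27 = 31.7 u.

m ≈ 31.7 u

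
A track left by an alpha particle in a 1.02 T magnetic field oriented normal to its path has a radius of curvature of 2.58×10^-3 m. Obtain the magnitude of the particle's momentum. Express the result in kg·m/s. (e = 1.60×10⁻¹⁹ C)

Since qvB = mv²/r, the momentum p = mv = qBr.
p = (2×1.60×10^-19)(1.02)(2.58×10^-3) = 8.42×10^-22 kg·m/s.

p ≈ 8.42×10^-22 kg·m/s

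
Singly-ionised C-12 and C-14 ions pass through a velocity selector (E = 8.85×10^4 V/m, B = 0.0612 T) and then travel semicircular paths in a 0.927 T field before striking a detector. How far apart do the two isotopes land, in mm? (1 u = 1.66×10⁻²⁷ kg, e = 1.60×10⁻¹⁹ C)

Both emerge at v = E/B₁ = 1.45×10^6 m/s.
r = mv/(qB₂), so r₁ = 0.1942 m and r₂ = 0.2266 m, giving Δr = 0.0324 m.
After a semicircle each ion lands a diameter 2r from the entry slit, so the separation is 2Δr = 0.0647 m.

Δd ≈ 64.7 mm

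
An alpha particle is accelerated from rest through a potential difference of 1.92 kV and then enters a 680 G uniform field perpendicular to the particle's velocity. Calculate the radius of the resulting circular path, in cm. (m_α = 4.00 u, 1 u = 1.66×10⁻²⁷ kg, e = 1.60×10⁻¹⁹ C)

The kinetic energy gained is K = qV = (2×1.60×10^-19)(1920) = 6.14×10^-16 J.
v = √(2K/m) = 4.30×10^5 m/s.
r = mv/(qB) = (6.64×10^-27)(4.30×10^5) / [(2×1.60×10^-19)(0.0680)] = 0.131 m.

r ≈ 13.1 cm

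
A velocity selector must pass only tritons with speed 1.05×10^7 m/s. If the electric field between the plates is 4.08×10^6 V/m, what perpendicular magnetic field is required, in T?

B ≈ 0.389 T

qE = qvB ⇒ B = E/v = (4.08×10^6) / (1.05×10^7) = 0.389 T.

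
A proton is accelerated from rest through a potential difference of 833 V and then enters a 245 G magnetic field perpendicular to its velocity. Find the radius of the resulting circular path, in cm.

r ≈ 17.0 cm

The kinetic energy gained is K = qV = (1×1.60×10^-19)(833) = 1.33×10^-16 J.
v = √(2K/m) = 4.00×10^5 m/s.
r = mv/(qB) = (1.67×10^-27)(4.00×10^5) / [(1×1.60×10^-19)(0.0245)] = 0.170 m.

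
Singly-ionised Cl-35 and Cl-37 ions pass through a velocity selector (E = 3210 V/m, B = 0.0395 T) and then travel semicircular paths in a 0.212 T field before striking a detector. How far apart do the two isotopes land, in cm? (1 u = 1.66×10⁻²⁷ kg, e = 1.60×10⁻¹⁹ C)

Both emerge at v = E/B₁ = 8.13×10^4 m/s.
r = mv/(qB₂), so r₁ = 0.13920 m and r₂ = 0.14715 m, giving Δr = 7.95×10^-3 m.
After a semicircle each ion lands a diameter 2r from the entry slit, so the separation is 2Δr = 0.0159 m.

Δd ≈ 1.59 cm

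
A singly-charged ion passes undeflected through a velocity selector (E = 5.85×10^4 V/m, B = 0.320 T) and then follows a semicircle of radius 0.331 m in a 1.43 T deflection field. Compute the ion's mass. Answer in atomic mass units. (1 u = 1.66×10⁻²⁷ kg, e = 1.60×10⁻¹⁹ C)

v = E/B₁ = 1.83×10^5 m/s.
From r = mv/(qB₂), m = qB₂r/v = (1×1.60×10^-19)(1.43)(0.331) / (1.83×10^5) = 4.14×10^-25 kg.
In atomic mass units: m = 4.14×10^-25 / 1.66×10^-27 = 250 u.

m ≈ 250 u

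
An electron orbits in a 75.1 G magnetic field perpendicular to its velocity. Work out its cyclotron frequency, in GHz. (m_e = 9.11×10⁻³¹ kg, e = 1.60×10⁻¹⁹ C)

f ≈ 0.210 GHz

f = qB/(2πm) = (1×1.60×10^-19)(7.51×10^-3) / [2π(9.11×10^-31)] = 2.10×10^8 Hz.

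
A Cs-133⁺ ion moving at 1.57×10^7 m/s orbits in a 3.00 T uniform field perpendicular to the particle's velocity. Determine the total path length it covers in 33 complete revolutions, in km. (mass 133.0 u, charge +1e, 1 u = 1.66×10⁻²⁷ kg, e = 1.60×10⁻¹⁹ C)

r = mv/(qB) = 7.22 m, so one revolution covers 2πr = 45.4 m.
In 33 revolutions: L = 33·2πr = 1500 m.

L ≈ 1.50 km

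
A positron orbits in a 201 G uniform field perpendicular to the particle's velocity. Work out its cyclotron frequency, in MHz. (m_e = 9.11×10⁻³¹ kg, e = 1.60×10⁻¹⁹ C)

f ≈ 562 MHz

f = qB/(2πm) = (1×1.60×10^-19)(0.0201) / [2π(9.11×10^-31)] = 5.62×10^8 Hz.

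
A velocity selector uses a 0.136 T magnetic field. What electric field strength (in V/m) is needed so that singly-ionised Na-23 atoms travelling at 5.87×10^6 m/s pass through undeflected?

E ≈ 7.98×10^5 V/m

qE = qvB ⇒ E = vB = (5.87×10^6)(0.136) = 7.98×10^5 V/m.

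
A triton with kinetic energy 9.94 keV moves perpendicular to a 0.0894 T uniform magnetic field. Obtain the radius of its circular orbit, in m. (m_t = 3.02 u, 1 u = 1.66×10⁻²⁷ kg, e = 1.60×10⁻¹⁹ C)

r ≈ 0.279 m

Convert the energy: K = 9.94 keV = 1.59×10^-15 J.
v = √(2K/m) = √(2·1.59×10^-15/5.01×10^-27) = 7.97×10^5 m/s.
r = mv/(qB) = (5.01×10^-27)(7.97×10^5) / [(1×1.60×10^-19)(0.0894)] = 0.279 m.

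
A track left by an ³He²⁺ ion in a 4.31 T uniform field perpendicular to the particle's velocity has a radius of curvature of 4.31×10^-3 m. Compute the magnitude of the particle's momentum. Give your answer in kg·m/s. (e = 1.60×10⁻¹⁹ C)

Since qvB = mv²/r, the momentum p = mv = qBr.
p = (2×1.60×10^-19)(4.31)(4.31×10^-3) = 5.94×10^-21 kg·m/s.

p ≈ 5.94×10^-21 kg·m/s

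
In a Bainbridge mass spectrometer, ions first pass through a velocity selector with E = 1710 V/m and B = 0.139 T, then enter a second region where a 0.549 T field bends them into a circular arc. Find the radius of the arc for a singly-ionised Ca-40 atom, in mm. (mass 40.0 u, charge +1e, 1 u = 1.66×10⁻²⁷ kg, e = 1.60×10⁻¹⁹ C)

r ≈ 9.30 mm

The selector passes v = E/B = 1710/0.139 = 1.23×10^4 m/s.
In the deflection region, r = mv/(qB₂) = (6.64×10^-26)(1.23×10^4) / [(1×1.60×10^-19)(0.549)] = 9.30×10^-3 m.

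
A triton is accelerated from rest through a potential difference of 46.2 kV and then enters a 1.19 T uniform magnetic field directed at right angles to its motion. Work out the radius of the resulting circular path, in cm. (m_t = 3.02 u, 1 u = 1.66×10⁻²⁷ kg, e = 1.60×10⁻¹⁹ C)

The kinetic energy gained is K = qV = (1×1.60×10^-19)(4.62×10^4) = 7.39×10^-15 J.
v = √(2K/m) = 1.72×10^6 m/s.
r = mv/(qB) = (5.01×10^-27)(1.72×10^6) / [(1×1.60×10^-19)(1.19)] = 0.0452 m.

r ≈ 4.52 cm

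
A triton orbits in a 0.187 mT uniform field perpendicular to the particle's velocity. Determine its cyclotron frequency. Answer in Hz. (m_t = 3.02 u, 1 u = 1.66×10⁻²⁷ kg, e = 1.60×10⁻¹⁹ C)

f ≈ 950 Hz

f = qB/(2πm) = (1×1.60×10^-19)(1.87×10^-4) / [2π(5.01×10^-27)] = 950 Hz.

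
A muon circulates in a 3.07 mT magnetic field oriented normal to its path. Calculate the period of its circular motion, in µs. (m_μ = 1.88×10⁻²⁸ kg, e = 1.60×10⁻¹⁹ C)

T ≈ 2.40 µs

The cyclotron period is independent of speed: T = 2πm/(qB).
T = 2π(1.88×10^-28) / [(1×1.60×10^-19)(3.07×10^-3)] = 2.40×10^-6 s.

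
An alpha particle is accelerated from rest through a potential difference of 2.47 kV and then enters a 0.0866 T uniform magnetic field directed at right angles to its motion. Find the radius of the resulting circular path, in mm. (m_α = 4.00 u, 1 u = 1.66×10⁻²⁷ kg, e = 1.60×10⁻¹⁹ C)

r ≈ 117 mm

The kinetic energy gained is K = qV = (2×1.60×10^-19)(2470) = 7.90×10^-16 J.
v = √(2K/m) = 4.88×10^5 m/s.
r = mv/(qB) = (6.64×10^-27)(4.88×10^5) / [(2×1.60×10^-19)(0.0866)] = 0.117 m.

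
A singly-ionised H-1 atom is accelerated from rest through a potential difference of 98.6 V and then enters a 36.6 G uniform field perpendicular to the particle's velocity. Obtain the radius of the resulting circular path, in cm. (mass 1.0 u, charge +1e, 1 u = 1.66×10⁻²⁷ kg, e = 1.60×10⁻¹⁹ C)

The kinetic energy gained is K = qV = (1×1.60×10^-19)(98.6) = 1.58×10^-17 J.
v = √(2K/m) = 1.38×10^5 m/s.
r = mv/(qB) = (1.66×10^-27)(1.38×10^5) / [(1×1.60×10^-19)(3.66×10^-3)] = 0.391 m.

r ≈ 39.1 cm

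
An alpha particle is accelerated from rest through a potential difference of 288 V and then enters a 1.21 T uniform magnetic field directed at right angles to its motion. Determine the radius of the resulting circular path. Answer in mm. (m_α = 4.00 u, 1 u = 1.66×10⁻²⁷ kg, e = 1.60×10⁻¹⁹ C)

The kinetic energy gained is K = qV = (2×1.60×10^-19)(288) = 9.22×10^-17 J.
v = √(2K/m) = 1.67×10^5 m/s.
r = mv/(qB) = (6.64×10^-27)(1.67×10^5) / [(2×1.60×10^-19)(1.21)] = 2.86×10^-3 m.

r ≈ 2.86 mm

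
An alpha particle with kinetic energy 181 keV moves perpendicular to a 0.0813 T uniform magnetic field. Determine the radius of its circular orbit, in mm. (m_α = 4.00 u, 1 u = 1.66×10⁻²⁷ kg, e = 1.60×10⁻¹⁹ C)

Convert the energy: K = 181 keV = 2.90×10^-14 J.
v = √(2K/m) = √(2·2.90×10^-14/6.64×10^-27) = 2.95×10^6 m/s.
r = mv/(qB) = (6.64×10^-27)(2.95×10^6) / [(2×1.60×10^-19)(0.0813)] = 0.754 m.

r ≈ 754 mm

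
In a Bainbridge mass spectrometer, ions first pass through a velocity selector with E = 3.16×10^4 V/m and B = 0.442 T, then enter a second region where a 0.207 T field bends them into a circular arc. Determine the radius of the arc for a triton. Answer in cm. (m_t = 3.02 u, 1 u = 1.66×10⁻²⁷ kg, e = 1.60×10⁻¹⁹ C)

r ≈ 1.08 cm

The selector passes v = E/B = 3.16×10^4/0.442 = 7.15×10^4 m/s.
In the deflection region, r = mv/(qB₂) = (5.01×10^-27)(7.15×10^4) / [(1×1.60×10^-19)(0.207)] = 0.0108 m.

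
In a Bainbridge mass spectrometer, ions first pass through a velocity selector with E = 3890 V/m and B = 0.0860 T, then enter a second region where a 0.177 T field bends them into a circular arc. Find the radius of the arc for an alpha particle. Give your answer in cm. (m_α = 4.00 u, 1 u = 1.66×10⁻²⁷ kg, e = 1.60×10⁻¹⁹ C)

The selector passes v = E/B = 3890/0.0860 = 4.52×10^4 m/s.
In the deflection region, r = mv/(qB₂) = (6.64×10^-27)(4.52×10^4) / [(2×1.60×10^-19)(0.177)] = 5.30×10^-3 m.

r ≈ 0.530 cm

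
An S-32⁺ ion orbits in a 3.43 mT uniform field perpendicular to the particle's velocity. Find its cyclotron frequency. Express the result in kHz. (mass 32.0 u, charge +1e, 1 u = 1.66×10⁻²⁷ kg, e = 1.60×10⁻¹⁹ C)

f = qB/(2πm) = (1×1.60×10^-19)(3.43×10^-3) / [2π(5.31×10^-26)] = 1640 Hz.

f ≈ 1.64 kHz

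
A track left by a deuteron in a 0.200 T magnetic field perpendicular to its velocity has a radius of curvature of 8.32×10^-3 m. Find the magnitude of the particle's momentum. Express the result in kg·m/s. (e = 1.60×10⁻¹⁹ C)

p ≈ 2.66×10^-22 kg·m/s

Since qvB = mv²/r, the momentum p = mv = qBr.
p = (1×1.60×10^-19)(0.200)(8.32×10^-3) = 2.66×10^-22 kg·m/s.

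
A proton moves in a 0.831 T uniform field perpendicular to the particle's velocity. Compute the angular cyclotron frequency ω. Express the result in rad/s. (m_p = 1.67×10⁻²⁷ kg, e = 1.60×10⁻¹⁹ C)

ω = qB/m = (1×1.60×10^-19)(0.831) / (1.67×10^-27) = 7.96×10^7 rad/s.

ω ≈ 7.96×10^7 rad/s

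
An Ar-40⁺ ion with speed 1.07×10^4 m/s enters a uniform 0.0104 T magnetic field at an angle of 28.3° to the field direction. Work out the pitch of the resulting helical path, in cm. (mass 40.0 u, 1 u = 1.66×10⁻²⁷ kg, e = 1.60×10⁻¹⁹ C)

The velocity component along B is v∥ = v cos28.3° = 9420 m/s.
The cyclotron period T = 2πm/(qB) = 2.51×10^-4 s is set by m, q, B alone.
Pitch = v∥·T = (9420)(2.51×10^-4) = 2.36 m.

pitch ≈ 236 cm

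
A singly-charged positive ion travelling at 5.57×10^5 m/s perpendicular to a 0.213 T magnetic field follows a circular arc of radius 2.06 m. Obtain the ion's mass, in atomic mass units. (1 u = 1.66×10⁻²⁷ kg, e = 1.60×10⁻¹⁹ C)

m ≈ 75.9 u

qvB = mv²/r ⇒ m = qBr/v.
m = (1×1.60×10^-19)(0.213)(2.06) / (5.57×10^5) = 1.26×10^-25 kg = 75.9 u.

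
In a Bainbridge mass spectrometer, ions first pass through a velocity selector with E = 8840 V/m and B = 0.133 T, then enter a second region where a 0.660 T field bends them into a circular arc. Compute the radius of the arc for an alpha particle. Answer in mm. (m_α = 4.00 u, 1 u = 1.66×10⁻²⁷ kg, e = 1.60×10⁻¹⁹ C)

The selector passes v = E/B = 8840/0.133 = 6.65×10^4 m/s.
In the deflection region, r = mv/(qB₂) = (6.64×10^-27)(6.65×10^4) / [(2×1.60×10^-19)(0.660)] = 2.09×10^-3 m.

r ≈ 2.09 mm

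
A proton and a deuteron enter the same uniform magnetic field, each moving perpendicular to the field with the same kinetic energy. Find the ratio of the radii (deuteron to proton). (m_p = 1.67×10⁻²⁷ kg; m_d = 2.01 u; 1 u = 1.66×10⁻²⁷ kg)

r = √(2mK)/(qB) ⇒ at equal K, r ∝ √m/q.
r_{deuteron}/r_{proton} = 1.41.

ratio ≈ 1.41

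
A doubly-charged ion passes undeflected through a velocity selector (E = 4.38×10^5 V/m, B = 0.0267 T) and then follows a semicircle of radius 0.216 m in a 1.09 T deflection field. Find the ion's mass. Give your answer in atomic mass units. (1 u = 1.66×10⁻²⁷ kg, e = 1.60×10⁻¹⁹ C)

v = E/B₁ = 1.64×10^7 m/s.
From r = mv/(qB₂), m = qB₂r/v = (2×1.60×10^-19)(1.09)(0.216) / (1.64×10^7) = 4.59×10^-27 kg.
In atomic mass units: m = 4.59×10^-27 / 1.66×10^-27 = 2.77 u.

m ≈ 2.77 u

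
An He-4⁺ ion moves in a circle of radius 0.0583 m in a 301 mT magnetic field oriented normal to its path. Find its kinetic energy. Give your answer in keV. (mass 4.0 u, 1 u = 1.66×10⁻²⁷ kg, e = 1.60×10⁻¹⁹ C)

K ≈ 3.71 keV

v = qBr/m = (1×1.60×10^-19)(0.301)(0.0583) / (6.64×10^-27) = 4.23×10^5 m/s.
K = ½mv² = 0.5·(6.64×10^-27)·(4.23×10^5)² = 5.94×10^-16 J = 3.71 keV.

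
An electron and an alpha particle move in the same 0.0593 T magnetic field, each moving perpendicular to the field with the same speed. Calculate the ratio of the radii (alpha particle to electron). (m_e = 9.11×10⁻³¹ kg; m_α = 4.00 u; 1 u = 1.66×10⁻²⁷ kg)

r = mv/(qB) ⇒ at equal v, r ∝ m/q.
r_{alpha particle}/r_{electron} = 3640.

ratio ≈ 3640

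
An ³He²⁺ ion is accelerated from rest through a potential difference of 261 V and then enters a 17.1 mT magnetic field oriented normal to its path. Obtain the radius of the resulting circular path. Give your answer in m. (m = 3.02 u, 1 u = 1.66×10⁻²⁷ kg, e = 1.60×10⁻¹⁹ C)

The kinetic energy gained is K = qV = (2×1.60×10^-19)(261) = 8.35×10^-17 J.
v = √(2K/m) = 1.83×10^5 m/s.
r = mv/(qB) = (5.01×10^-27)(1.83×10^5) / [(2×1.60×10^-19)(0.0171)] = 0.167 m.

r ≈ 0.167 m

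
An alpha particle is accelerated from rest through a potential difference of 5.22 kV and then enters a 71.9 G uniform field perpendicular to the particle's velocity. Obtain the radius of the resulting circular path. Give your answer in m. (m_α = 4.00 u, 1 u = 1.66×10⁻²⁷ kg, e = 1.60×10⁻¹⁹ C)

The kinetic energy gained is K = qV = (2×1.60×10^-19)(5220) = 1.67×10^-15 J.
v = √(2K/m) = 7.09×10^5 m/s.
r = mv/(qB) = (6.64×10^-27)(7.09×10^5) / [(2×1.60×10^-19)(7.19×10^-3)] = 2.05 m.

r ≈ 2.05 m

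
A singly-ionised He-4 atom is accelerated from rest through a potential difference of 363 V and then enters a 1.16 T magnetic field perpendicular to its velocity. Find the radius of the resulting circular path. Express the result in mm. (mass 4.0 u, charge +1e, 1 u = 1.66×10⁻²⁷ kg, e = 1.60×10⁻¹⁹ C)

The kinetic energy gained is K = qV = (1×1.60×10^-19)(363) = 5.81×10^-17 J.
v = √(2K/m) = 1.32×10^5 m/s.
r = mv/(qB) = (6.64×10^-27)(1.32×10^5) / [(1×1.60×10^-19)(1.16)] = 4.73×10^-3 m.

r ≈ 4.73 mm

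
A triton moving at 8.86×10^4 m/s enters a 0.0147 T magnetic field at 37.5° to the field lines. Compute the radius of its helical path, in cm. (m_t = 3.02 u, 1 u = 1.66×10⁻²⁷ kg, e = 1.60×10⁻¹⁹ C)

Only the perpendicular component v⊥ = v sin37.5° = 5.39×10^4 m/s is bent by the field.
r = m v⊥ /(qB) = (5.01×10^-27)(5.39×10^4) / [(1×1.60×10^-19)(0.0147)] = 0.115 m.

r ≈ 11.5 cm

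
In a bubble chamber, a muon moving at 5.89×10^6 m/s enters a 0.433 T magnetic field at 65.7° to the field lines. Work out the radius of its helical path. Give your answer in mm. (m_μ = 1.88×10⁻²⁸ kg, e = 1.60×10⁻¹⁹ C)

r ≈ 14.6 mm

Only the perpendicular component v⊥ = v sin65.7° = 5.37×10^6 m/s is bent by the field.
r = m v⊥ /(qB) = (1.88×10^-28)(5.37×10^6) / [(1×1.60×10^-19)(0.433)] = 0.0146 m.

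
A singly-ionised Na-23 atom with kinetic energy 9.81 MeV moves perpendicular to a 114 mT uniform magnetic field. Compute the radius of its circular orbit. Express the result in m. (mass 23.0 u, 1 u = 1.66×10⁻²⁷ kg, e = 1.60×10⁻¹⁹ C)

r ≈ 19.0 m

Convert the energy: K = 9.81 MeV = 1.57×10^-12 J.
v = √(2K/m) = √(2·1.57×10^-12/3.82×10^-26) = 9.07×10^6 m/s.
r = mv/(qB) = (3.82×10^-26)(9.07×10^6) / [(1×1.60×10^-19)(0.114)] = 19.0 m.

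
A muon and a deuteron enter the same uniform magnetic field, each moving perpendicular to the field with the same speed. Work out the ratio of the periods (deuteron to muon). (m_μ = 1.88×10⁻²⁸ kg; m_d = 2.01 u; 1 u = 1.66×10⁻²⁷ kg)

T = 2πm/(qB) is independent of speed, so T₂/T₁ = (m₂/q₂)/(m₁/q₁).
T_{deuteron}/T_{muon} = (3.34×10^-27/1e) / (1.88×10^-28/1e) = 17.7.

ratio ≈ 17.7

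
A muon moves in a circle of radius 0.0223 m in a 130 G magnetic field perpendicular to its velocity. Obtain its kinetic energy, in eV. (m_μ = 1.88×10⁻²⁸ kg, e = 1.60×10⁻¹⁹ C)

K ≈ 35.8 eV

v = qBr/m = (1×1.60×10^-19)(0.0130)(0.0223) / (1.88×10^-28) = 2.47×10^5 m/s.
K = ½mv² = 0.5·(1.88×10^-28)·(2.47×10^5)² = 5.72×10^-18 J = 35.8 eV.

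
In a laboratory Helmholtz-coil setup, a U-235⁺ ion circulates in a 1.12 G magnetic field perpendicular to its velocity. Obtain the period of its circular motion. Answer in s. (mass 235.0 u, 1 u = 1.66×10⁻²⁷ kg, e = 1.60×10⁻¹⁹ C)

T ≈ 0.137 s

The cyclotron period is independent of speed: T = 2πm/(qB).
T = 2π(3.90×10^-25) / [(1×1.60×10^-19)(1.12×10^-4)] = 0.137 s.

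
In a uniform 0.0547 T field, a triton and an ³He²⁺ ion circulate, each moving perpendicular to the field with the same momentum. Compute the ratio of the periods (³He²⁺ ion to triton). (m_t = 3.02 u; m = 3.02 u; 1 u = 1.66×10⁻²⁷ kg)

ratio ≈ 0.500

T = 2πm/(qB) is independent of speed, so T₂/T₁ = (m₂/q₂)/(m₁/q₁).
T_{³He²⁺ ion}/T_{triton} = (5.01×10^-27/2e) / (5.01×10^-27/1e) = 0.500.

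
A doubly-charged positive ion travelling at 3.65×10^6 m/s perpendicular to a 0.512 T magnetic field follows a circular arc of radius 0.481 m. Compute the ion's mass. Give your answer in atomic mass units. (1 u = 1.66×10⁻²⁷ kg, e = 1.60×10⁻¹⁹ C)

qvB = mv²/r ⇒ m = qBr/v.
m = (2×1.60×10^-19)(0.512)(0.481) / (3.65×10^6) = 2.16×10^-26 kg = 13.0 u.

m ≈ 13.0 u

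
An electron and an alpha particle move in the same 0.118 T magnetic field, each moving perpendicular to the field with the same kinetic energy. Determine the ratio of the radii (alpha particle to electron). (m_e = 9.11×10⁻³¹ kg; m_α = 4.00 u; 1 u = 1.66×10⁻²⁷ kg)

ratio ≈ 42.7

r = √(2mK)/(qB) ⇒ at equal K, r ∝ √m/q.
r_{alpha particle}/r_{electron} = 42.7.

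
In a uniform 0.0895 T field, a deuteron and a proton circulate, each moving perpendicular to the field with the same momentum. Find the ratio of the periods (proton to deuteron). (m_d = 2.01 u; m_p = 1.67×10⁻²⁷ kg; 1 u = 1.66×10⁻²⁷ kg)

T = 2πm/(qB) is independent of speed, so T₂/T₁ = (m₂/q₂)/(m₁/q₁).
T_{proton}/T_{deuteron} = (1.67×10^-27/1e) / (3.34×10^-27/1e) = 0.501.

ratio ≈ 0.501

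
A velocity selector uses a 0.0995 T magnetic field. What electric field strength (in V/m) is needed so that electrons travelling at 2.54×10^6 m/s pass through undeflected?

E ≈ 2.53×10^5 V/m

qE = qvB ⇒ E = vB = (2.54×10^6)(0.0995) = 2.53×10^5 V/m.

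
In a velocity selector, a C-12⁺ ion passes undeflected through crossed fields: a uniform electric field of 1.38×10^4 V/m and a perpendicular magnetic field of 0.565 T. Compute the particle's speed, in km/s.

v ≈ 24.4 km/s

For zero net force, qE = qvB, so v = E/B.
v = (1.38×10^4) / (0.565) = 2.44×10^4 m/s.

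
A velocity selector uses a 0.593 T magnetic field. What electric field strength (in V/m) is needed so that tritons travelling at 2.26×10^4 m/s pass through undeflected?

E ≈ 1.34×10^4 V/m

qE = qvB ⇒ E = vB = (2.26×10^4)(0.593) = 1.34×10^4 V/m.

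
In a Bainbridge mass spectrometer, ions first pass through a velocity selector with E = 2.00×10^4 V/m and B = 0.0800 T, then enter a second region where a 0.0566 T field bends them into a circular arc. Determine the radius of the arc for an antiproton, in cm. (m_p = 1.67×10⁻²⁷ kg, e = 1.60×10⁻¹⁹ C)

r ≈ 4.61 cm

The selector passes v = E/B = 2.00×10^4/0.0800 = 2.50×10^5 m/s.
In the deflection region, r = mv/(qB₂) = (1.67×10^-27)(2.50×10^5) / [(1×1.60×10^-19)(0.0566)] = 0.0461 m.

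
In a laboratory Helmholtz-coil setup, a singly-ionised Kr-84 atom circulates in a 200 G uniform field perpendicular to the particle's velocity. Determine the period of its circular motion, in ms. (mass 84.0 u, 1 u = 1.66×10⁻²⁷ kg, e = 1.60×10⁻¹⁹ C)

The cyclotron period is independent of speed: T = 2πm/(qB).
T = 2π(1.39×10^-25) / [(1×1.60×10^-19)(0.0200)] = 2.74×10^-4 s.

T ≈ 0.274 ms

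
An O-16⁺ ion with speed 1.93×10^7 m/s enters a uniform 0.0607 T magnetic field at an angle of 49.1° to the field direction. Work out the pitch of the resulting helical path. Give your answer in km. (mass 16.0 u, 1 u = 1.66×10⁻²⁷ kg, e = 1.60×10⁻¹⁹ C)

The velocity component along B is v∥ = v cos49.1° = 1.26×10^7 m/s.
The cyclotron period T = 2πm/(qB) = 1.72×10^-5 s is set by m, q, B alone.
Pitch = v∥·T = (1.26×10^7)(1.72×10^-5) = 217 m.

pitch ≈ 0.217 km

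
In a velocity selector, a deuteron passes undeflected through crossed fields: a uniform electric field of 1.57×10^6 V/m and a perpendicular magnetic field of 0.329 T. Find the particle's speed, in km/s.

v ≈ 4770 km/s

For zero net force, qE = qvB, so v = E/B.
v = (1.57×10^6) / (0.329) = 4.77×10^6 m/s.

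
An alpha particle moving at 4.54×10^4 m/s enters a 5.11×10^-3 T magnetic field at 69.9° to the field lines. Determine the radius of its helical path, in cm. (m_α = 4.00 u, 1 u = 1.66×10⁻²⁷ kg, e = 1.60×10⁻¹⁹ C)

r ≈ 17.3 cm

Only the perpendicular component v⊥ = v sin69.9° = 4.26×10^4 m/s is bent by the field.
r = m v⊥ /(qB) = (6.64×10^-27)(4.26×10^4) / [(2×1.60×10^-19)(5.11×10^-3)] = 0.173 m.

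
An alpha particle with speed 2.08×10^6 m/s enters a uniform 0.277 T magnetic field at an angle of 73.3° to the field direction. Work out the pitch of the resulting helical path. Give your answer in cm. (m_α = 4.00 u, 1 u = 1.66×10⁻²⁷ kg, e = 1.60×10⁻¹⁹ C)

pitch ≈ 28.1 cm

The velocity component along B is v∥ = v cos73.3° = 5.98×10^5 m/s.
The cyclotron period T = 2πm/(qB) = 4.71×10^-7 s is set by m, q, B alone.
Pitch = v∥·T = (5.98×10^5)(4.71×10^-7) = 0.281 m.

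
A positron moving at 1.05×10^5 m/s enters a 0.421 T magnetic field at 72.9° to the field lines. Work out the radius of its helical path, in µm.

Only the perpendicular component v⊥ = v sin72.9° = 1.00×10^5 m/s is bent by the field.
r = m v⊥ /(qB) = (9.11×10^-31)(1.00×10^5) / [(1×1.60×10^-19)(0.421)] = 1.36×10^-6 m.

r ≈ 1.36 µm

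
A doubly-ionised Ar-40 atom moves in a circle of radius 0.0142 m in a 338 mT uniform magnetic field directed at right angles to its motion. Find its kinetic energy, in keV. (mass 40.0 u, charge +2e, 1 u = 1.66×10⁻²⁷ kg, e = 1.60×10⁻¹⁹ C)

v = qBr/m = (2×1.60×10^-19)(0.338)(0.0142) / (6.64×10^-26) = 2.31×10^4 m/s.
K = ½mv² = 0.5·(6.64×10^-26)·(2.31×10^4)² = 1.78×10^-17 J = 0.111 keV.

K ≈ 0.111 keV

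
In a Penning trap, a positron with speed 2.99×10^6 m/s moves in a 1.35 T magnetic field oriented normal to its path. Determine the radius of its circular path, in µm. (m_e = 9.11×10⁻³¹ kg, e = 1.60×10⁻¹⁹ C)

r ≈ 12.6 µm

The magnetic force provides the centripetal force: qvB = mv²/r, so r = mv/(qB).
r = (9.11×10^-31 kg)(2.99×10^6 m/s) / [(1×1.60×10^-19 C)(1.35 T)] = 1.26×10^-5 m.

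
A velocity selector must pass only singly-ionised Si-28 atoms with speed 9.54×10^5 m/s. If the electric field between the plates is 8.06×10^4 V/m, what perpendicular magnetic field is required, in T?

qE = qvB ⇒ B = E/v = (8.06×10^4) / (9.54×10^5) = 0.0845 T.

B ≈ 0.0845 T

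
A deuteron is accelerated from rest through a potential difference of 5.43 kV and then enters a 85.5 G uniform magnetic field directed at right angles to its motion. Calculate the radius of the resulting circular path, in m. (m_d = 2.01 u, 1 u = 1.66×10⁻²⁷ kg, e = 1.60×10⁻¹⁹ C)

r ≈ 1.76 m

The kinetic energy gained is K = qV = (1×1.60×10^-19)(5430) = 8.69×10^-16 J.
v = √(2K/m) = 7.22×10^5 m/s.
r = mv/(qB) = (3.34×10^-27)(7.22×10^5) / [(1×1.60×10^-19)(8.55×10^-3)] = 1.76 m.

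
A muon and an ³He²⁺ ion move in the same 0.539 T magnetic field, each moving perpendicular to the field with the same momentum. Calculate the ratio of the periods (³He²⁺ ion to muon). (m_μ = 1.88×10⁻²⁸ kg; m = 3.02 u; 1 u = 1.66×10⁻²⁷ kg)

ratio ≈ 13.3

T = 2πm/(qB) is independent of speed, so T₂/T₁ = (m₂/q₂)/(m₁/q₁).
T_{³He²⁺ ion}/T_{muon} = (5.01×10^-27/2e) / (1.88×10^-28/1e) = 13.3.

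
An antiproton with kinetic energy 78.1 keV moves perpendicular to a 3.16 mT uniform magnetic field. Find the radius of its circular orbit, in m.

r ≈ 12.8 m

Convert the energy: K = 78.1 keV = 1.25×10^-14 J.
v = √(2K/m) = √(2·1.25×10^-14/1.67×10^-27) = 3.87×10^6 m/s.
r = mv/(qB) = (1.67×10^-27)(3.87×10^6) / [(1×1.60×10^-19)(3.16×10^-3)] = 12.8 m.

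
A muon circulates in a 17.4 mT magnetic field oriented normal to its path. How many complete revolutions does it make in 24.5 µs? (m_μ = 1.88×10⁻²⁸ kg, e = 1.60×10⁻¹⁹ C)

N = 57

T = 2πm/(qB) = 2π(1.88×10^-28) / [(1×1.60×10^-19)(0.0174)] = 4.2430×10^-7 s.
N = t/T = 2.45×10^-5 / 4.2430×10^-7 ≈ 57.74, so 57 complete revolutions.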